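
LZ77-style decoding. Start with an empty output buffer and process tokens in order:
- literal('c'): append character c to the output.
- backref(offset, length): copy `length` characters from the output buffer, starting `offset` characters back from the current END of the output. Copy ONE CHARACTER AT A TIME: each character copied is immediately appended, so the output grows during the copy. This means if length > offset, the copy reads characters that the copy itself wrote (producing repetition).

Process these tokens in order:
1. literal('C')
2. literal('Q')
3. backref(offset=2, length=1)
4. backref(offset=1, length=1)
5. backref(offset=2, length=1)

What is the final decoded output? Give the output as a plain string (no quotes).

Answer: CQCCC

Derivation:
Token 1: literal('C'). Output: "C"
Token 2: literal('Q'). Output: "CQ"
Token 3: backref(off=2, len=1). Copied 'C' from pos 0. Output: "CQC"
Token 4: backref(off=1, len=1). Copied 'C' from pos 2. Output: "CQCC"
Token 5: backref(off=2, len=1). Copied 'C' from pos 2. Output: "CQCCC"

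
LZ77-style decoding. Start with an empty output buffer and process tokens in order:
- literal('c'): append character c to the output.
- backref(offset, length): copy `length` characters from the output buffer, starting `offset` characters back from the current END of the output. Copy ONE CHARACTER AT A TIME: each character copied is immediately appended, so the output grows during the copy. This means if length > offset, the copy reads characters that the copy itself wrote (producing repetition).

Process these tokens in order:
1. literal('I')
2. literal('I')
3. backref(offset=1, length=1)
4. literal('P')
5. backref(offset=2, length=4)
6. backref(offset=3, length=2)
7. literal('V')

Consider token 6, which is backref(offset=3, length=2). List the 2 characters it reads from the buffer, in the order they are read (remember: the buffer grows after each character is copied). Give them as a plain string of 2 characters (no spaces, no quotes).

Answer: PI

Derivation:
Token 1: literal('I'). Output: "I"
Token 2: literal('I'). Output: "II"
Token 3: backref(off=1, len=1). Copied 'I' from pos 1. Output: "III"
Token 4: literal('P'). Output: "IIIP"
Token 5: backref(off=2, len=4) (overlapping!). Copied 'IPIP' from pos 2. Output: "IIIPIPIP"
Token 6: backref(off=3, len=2). Buffer before: "IIIPIPIP" (len 8)
  byte 1: read out[5]='P', append. Buffer now: "IIIPIPIPP"
  byte 2: read out[6]='I', append. Buffer now: "IIIPIPIPPI"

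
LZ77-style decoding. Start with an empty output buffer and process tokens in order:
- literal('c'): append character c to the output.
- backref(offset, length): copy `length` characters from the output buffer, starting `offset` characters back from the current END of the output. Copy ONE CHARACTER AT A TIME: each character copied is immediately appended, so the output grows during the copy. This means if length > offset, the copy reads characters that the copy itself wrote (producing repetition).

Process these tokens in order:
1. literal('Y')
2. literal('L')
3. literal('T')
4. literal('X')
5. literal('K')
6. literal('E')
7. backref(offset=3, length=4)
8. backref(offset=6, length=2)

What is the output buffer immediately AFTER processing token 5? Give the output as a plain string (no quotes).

Answer: YLTXK

Derivation:
Token 1: literal('Y'). Output: "Y"
Token 2: literal('L'). Output: "YL"
Token 3: literal('T'). Output: "YLT"
Token 4: literal('X'). Output: "YLTX"
Token 5: literal('K'). Output: "YLTXK"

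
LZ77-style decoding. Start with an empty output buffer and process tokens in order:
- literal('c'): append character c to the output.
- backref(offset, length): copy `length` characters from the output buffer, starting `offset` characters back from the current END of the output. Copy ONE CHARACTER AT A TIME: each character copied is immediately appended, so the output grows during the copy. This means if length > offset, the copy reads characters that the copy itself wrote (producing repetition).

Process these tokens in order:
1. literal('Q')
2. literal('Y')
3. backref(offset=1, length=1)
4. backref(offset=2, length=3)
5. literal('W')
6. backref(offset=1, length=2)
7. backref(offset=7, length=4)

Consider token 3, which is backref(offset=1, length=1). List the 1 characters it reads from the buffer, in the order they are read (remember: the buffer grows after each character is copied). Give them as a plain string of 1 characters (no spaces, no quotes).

Answer: Y

Derivation:
Token 1: literal('Q'). Output: "Q"
Token 2: literal('Y'). Output: "QY"
Token 3: backref(off=1, len=1). Buffer before: "QY" (len 2)
  byte 1: read out[1]='Y', append. Buffer now: "QYY"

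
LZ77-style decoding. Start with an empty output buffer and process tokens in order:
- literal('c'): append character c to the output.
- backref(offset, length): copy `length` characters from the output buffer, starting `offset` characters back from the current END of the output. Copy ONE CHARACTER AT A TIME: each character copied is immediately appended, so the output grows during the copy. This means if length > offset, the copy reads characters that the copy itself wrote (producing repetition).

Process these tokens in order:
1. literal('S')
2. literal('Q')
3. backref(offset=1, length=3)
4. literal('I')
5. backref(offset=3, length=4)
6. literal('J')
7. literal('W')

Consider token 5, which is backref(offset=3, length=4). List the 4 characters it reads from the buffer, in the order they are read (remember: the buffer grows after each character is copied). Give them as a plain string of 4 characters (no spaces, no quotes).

Answer: QQIQ

Derivation:
Token 1: literal('S'). Output: "S"
Token 2: literal('Q'). Output: "SQ"
Token 3: backref(off=1, len=3) (overlapping!). Copied 'QQQ' from pos 1. Output: "SQQQQ"
Token 4: literal('I'). Output: "SQQQQI"
Token 5: backref(off=3, len=4). Buffer before: "SQQQQI" (len 6)
  byte 1: read out[3]='Q', append. Buffer now: "SQQQQIQ"
  byte 2: read out[4]='Q', append. Buffer now: "SQQQQIQQ"
  byte 3: read out[5]='I', append. Buffer now: "SQQQQIQQI"
  byte 4: read out[6]='Q', append. Buffer now: "SQQQQIQQIQ"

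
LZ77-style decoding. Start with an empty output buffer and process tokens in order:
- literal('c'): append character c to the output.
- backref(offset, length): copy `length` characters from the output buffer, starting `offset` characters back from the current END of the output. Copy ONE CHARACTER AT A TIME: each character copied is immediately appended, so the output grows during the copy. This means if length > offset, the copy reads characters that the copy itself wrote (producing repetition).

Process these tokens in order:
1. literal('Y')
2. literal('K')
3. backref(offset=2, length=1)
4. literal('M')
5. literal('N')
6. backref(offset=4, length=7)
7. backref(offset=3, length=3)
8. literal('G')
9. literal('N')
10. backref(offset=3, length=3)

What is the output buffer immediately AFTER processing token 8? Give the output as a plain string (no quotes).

Answer: YKYMNKYMNKYMKYMG

Derivation:
Token 1: literal('Y'). Output: "Y"
Token 2: literal('K'). Output: "YK"
Token 3: backref(off=2, len=1). Copied 'Y' from pos 0. Output: "YKY"
Token 4: literal('M'). Output: "YKYM"
Token 5: literal('N'). Output: "YKYMN"
Token 6: backref(off=4, len=7) (overlapping!). Copied 'KYMNKYM' from pos 1. Output: "YKYMNKYMNKYM"
Token 7: backref(off=3, len=3). Copied 'KYM' from pos 9. Output: "YKYMNKYMNKYMKYM"
Token 8: literal('G'). Output: "YKYMNKYMNKYMKYMG"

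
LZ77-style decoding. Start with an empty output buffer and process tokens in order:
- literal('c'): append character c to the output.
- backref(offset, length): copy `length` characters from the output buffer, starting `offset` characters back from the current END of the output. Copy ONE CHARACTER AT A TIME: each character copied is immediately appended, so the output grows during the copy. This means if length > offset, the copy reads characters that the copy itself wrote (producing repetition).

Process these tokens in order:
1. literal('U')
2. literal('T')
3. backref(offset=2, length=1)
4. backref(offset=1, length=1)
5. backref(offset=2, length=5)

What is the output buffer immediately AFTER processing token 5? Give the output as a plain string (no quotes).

Token 1: literal('U'). Output: "U"
Token 2: literal('T'). Output: "UT"
Token 3: backref(off=2, len=1). Copied 'U' from pos 0. Output: "UTU"
Token 4: backref(off=1, len=1). Copied 'U' from pos 2. Output: "UTUU"
Token 5: backref(off=2, len=5) (overlapping!). Copied 'UUUUU' from pos 2. Output: "UTUUUUUUU"

Answer: UTUUUUUUU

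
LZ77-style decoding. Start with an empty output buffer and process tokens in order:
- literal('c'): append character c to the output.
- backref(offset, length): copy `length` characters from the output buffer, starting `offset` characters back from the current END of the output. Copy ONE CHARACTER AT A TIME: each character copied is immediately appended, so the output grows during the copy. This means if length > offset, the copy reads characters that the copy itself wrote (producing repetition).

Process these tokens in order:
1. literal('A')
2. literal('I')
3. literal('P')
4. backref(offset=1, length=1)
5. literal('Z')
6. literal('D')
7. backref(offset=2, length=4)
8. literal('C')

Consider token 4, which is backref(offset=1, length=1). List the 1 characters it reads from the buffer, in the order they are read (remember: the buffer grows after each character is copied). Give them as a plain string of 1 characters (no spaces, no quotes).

Token 1: literal('A'). Output: "A"
Token 2: literal('I'). Output: "AI"
Token 3: literal('P'). Output: "AIP"
Token 4: backref(off=1, len=1). Buffer before: "AIP" (len 3)
  byte 1: read out[2]='P', append. Buffer now: "AIPP"

Answer: P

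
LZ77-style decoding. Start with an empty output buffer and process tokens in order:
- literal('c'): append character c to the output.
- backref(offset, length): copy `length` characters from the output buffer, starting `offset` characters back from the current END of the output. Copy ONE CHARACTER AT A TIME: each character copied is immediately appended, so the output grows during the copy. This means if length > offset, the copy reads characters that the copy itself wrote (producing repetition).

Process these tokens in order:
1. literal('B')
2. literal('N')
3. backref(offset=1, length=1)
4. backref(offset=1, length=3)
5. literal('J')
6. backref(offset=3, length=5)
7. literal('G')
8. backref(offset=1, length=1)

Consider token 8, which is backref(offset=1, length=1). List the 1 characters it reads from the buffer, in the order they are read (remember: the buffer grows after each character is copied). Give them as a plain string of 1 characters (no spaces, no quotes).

Answer: G

Derivation:
Token 1: literal('B'). Output: "B"
Token 2: literal('N'). Output: "BN"
Token 3: backref(off=1, len=1). Copied 'N' from pos 1. Output: "BNN"
Token 4: backref(off=1, len=3) (overlapping!). Copied 'NNN' from pos 2. Output: "BNNNNN"
Token 5: literal('J'). Output: "BNNNNNJ"
Token 6: backref(off=3, len=5) (overlapping!). Copied 'NNJNN' from pos 4. Output: "BNNNNNJNNJNN"
Token 7: literal('G'). Output: "BNNNNNJNNJNNG"
Token 8: backref(off=1, len=1). Buffer before: "BNNNNNJNNJNNG" (len 13)
  byte 1: read out[12]='G', append. Buffer now: "BNNNNNJNNJNNGG"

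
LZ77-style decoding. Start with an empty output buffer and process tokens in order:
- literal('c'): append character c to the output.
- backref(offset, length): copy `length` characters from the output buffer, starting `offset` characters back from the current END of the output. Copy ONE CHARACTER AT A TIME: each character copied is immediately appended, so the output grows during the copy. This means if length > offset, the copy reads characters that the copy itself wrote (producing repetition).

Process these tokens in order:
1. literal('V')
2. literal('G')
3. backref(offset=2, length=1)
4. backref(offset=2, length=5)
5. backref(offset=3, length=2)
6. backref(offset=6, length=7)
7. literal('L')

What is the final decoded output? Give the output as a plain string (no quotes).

Answer: VGVGVGVGGVVGVGGVVL

Derivation:
Token 1: literal('V'). Output: "V"
Token 2: literal('G'). Output: "VG"
Token 3: backref(off=2, len=1). Copied 'V' from pos 0. Output: "VGV"
Token 4: backref(off=2, len=5) (overlapping!). Copied 'GVGVG' from pos 1. Output: "VGVGVGVG"
Token 5: backref(off=3, len=2). Copied 'GV' from pos 5. Output: "VGVGVGVGGV"
Token 6: backref(off=6, len=7) (overlapping!). Copied 'VGVGGVV' from pos 4. Output: "VGVGVGVGGVVGVGGVV"
Token 7: literal('L'). Output: "VGVGVGVGGVVGVGGVVL"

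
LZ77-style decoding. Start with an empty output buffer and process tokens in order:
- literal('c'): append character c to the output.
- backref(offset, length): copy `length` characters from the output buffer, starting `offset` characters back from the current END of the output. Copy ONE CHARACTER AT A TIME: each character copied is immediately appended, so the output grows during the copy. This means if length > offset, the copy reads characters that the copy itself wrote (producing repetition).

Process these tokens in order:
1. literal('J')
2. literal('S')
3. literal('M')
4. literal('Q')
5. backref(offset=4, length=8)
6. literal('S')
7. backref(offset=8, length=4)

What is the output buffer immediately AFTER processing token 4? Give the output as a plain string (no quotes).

Answer: JSMQ

Derivation:
Token 1: literal('J'). Output: "J"
Token 2: literal('S'). Output: "JS"
Token 3: literal('M'). Output: "JSM"
Token 4: literal('Q'). Output: "JSMQ"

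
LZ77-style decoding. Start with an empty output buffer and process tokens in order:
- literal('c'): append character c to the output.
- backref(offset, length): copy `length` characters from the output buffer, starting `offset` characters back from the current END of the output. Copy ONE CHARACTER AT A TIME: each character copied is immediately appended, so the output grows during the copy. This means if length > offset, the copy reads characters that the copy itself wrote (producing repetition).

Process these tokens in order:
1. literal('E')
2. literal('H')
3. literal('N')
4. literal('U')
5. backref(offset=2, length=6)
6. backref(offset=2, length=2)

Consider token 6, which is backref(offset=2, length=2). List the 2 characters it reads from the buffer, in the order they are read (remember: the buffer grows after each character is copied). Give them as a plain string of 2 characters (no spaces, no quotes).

Answer: NU

Derivation:
Token 1: literal('E'). Output: "E"
Token 2: literal('H'). Output: "EH"
Token 3: literal('N'). Output: "EHN"
Token 4: literal('U'). Output: "EHNU"
Token 5: backref(off=2, len=6) (overlapping!). Copied 'NUNUNU' from pos 2. Output: "EHNUNUNUNU"
Token 6: backref(off=2, len=2). Buffer before: "EHNUNUNUNU" (len 10)
  byte 1: read out[8]='N', append. Buffer now: "EHNUNUNUNUN"
  byte 2: read out[9]='U', append. Buffer now: "EHNUNUNUNUNU"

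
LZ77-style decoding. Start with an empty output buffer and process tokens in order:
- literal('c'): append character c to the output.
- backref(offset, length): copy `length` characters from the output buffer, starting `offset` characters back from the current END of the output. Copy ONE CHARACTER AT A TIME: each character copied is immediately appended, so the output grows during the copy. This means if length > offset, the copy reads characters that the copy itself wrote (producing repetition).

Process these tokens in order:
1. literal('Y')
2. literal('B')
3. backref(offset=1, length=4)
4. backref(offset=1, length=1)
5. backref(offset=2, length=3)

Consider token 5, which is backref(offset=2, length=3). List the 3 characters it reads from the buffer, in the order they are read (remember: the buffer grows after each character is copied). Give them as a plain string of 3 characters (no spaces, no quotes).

Answer: BBB

Derivation:
Token 1: literal('Y'). Output: "Y"
Token 2: literal('B'). Output: "YB"
Token 3: backref(off=1, len=4) (overlapping!). Copied 'BBBB' from pos 1. Output: "YBBBBB"
Token 4: backref(off=1, len=1). Copied 'B' from pos 5. Output: "YBBBBBB"
Token 5: backref(off=2, len=3). Buffer before: "YBBBBBB" (len 7)
  byte 1: read out[5]='B', append. Buffer now: "YBBBBBBB"
  byte 2: read out[6]='B', append. Buffer now: "YBBBBBBBB"
  byte 3: read out[7]='B', append. Buffer now: "YBBBBBBBBB"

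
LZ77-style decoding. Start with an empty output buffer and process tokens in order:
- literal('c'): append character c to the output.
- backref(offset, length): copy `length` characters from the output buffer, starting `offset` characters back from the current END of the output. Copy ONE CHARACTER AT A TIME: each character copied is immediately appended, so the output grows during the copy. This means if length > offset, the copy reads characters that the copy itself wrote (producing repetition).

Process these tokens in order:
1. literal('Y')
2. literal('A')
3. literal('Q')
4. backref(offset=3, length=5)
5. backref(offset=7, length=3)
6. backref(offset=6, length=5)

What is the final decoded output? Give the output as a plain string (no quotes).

Answer: YAQYAQYAAQYQYAAQ

Derivation:
Token 1: literal('Y'). Output: "Y"
Token 2: literal('A'). Output: "YA"
Token 3: literal('Q'). Output: "YAQ"
Token 4: backref(off=3, len=5) (overlapping!). Copied 'YAQYA' from pos 0. Output: "YAQYAQYA"
Token 5: backref(off=7, len=3). Copied 'AQY' from pos 1. Output: "YAQYAQYAAQY"
Token 6: backref(off=6, len=5). Copied 'QYAAQ' from pos 5. Output: "YAQYAQYAAQYQYAAQ"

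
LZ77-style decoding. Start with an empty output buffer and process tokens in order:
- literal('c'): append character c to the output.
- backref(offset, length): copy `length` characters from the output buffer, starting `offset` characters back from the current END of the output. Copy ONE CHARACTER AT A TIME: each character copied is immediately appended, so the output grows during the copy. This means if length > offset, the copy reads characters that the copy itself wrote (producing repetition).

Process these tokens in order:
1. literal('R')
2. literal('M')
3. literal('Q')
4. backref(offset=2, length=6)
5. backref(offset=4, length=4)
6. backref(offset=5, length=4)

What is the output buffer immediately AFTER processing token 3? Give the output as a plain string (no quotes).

Answer: RMQ

Derivation:
Token 1: literal('R'). Output: "R"
Token 2: literal('M'). Output: "RM"
Token 3: literal('Q'). Output: "RMQ"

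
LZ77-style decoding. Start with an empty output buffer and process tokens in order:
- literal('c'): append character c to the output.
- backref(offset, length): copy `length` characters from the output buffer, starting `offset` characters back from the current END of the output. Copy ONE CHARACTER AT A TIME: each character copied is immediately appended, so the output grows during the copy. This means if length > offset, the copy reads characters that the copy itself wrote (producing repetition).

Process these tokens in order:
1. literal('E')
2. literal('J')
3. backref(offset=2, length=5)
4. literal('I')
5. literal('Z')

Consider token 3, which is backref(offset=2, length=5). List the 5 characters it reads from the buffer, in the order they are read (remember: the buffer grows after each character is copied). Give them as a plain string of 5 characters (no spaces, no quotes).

Token 1: literal('E'). Output: "E"
Token 2: literal('J'). Output: "EJ"
Token 3: backref(off=2, len=5). Buffer before: "EJ" (len 2)
  byte 1: read out[0]='E', append. Buffer now: "EJE"
  byte 2: read out[1]='J', append. Buffer now: "EJEJ"
  byte 3: read out[2]='E', append. Buffer now: "EJEJE"
  byte 4: read out[3]='J', append. Buffer now: "EJEJEJ"
  byte 5: read out[4]='E', append. Buffer now: "EJEJEJE"

Answer: EJEJE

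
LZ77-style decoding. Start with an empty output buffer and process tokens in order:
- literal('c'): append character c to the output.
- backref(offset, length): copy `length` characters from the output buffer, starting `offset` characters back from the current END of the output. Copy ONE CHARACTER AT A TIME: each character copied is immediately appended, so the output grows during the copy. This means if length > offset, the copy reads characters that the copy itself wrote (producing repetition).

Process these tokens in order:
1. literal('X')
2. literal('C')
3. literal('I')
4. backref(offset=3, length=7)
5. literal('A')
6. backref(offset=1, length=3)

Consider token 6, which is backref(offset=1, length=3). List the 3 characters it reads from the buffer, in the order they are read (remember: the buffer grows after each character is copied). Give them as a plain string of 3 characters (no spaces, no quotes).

Answer: AAA

Derivation:
Token 1: literal('X'). Output: "X"
Token 2: literal('C'). Output: "XC"
Token 3: literal('I'). Output: "XCI"
Token 4: backref(off=3, len=7) (overlapping!). Copied 'XCIXCIX' from pos 0. Output: "XCIXCIXCIX"
Token 5: literal('A'). Output: "XCIXCIXCIXA"
Token 6: backref(off=1, len=3). Buffer before: "XCIXCIXCIXA" (len 11)
  byte 1: read out[10]='A', append. Buffer now: "XCIXCIXCIXAA"
  byte 2: read out[11]='A', append. Buffer now: "XCIXCIXCIXAAA"
  byte 3: read out[12]='A', append. Buffer now: "XCIXCIXCIXAAAA"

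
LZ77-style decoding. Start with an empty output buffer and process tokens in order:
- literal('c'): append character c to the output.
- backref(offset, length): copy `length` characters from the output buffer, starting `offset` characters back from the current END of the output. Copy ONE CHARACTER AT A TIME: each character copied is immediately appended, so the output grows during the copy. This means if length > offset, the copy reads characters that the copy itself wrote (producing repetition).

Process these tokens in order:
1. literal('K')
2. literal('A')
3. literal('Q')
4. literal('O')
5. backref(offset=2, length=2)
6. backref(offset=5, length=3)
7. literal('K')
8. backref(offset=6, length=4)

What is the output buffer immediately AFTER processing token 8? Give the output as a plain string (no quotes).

Token 1: literal('K'). Output: "K"
Token 2: literal('A'). Output: "KA"
Token 3: literal('Q'). Output: "KAQ"
Token 4: literal('O'). Output: "KAQO"
Token 5: backref(off=2, len=2). Copied 'QO' from pos 2. Output: "KAQOQO"
Token 6: backref(off=5, len=3). Copied 'AQO' from pos 1. Output: "KAQOQOAQO"
Token 7: literal('K'). Output: "KAQOQOAQOK"
Token 8: backref(off=6, len=4). Copied 'QOAQ' from pos 4. Output: "KAQOQOAQOKQOAQ"

Answer: KAQOQOAQOKQOAQ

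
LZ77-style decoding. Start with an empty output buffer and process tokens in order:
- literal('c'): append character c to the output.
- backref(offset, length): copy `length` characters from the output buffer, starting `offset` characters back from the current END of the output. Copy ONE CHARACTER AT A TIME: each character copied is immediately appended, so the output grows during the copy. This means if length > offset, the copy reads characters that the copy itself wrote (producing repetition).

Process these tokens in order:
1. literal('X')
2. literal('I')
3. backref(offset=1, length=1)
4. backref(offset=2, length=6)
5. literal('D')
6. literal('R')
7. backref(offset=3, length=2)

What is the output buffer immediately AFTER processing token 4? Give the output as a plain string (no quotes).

Answer: XIIIIIIII

Derivation:
Token 1: literal('X'). Output: "X"
Token 2: literal('I'). Output: "XI"
Token 3: backref(off=1, len=1). Copied 'I' from pos 1. Output: "XII"
Token 4: backref(off=2, len=6) (overlapping!). Copied 'IIIIII' from pos 1. Output: "XIIIIIIII"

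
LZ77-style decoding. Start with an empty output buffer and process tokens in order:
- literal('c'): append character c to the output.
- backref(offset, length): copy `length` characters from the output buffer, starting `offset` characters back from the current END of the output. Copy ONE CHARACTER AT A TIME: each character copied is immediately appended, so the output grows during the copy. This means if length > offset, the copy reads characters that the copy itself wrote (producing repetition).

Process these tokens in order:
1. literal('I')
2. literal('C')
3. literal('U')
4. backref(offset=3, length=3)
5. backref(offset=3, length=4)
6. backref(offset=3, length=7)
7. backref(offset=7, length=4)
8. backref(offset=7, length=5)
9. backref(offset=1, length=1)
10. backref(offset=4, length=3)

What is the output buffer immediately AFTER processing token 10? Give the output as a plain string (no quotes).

Answer: ICUICUICUICUICUICCUICUICCUUCCU

Derivation:
Token 1: literal('I'). Output: "I"
Token 2: literal('C'). Output: "IC"
Token 3: literal('U'). Output: "ICU"
Token 4: backref(off=3, len=3). Copied 'ICU' from pos 0. Output: "ICUICU"
Token 5: backref(off=3, len=4) (overlapping!). Copied 'ICUI' from pos 3. Output: "ICUICUICUI"
Token 6: backref(off=3, len=7) (overlapping!). Copied 'CUICUIC' from pos 7. Output: "ICUICUICUICUICUIC"
Token 7: backref(off=7, len=4). Copied 'CUIC' from pos 10. Output: "ICUICUICUICUICUICCUIC"
Token 8: backref(off=7, len=5). Copied 'UICCU' from pos 14. Output: "ICUICUICUICUICUICCUICUICCU"
Token 9: backref(off=1, len=1). Copied 'U' from pos 25. Output: "ICUICUICUICUICUICCUICUICCUU"
Token 10: backref(off=4, len=3). Copied 'CCU' from pos 23. Output: "ICUICUICUICUICUICCUICUICCUUCCU"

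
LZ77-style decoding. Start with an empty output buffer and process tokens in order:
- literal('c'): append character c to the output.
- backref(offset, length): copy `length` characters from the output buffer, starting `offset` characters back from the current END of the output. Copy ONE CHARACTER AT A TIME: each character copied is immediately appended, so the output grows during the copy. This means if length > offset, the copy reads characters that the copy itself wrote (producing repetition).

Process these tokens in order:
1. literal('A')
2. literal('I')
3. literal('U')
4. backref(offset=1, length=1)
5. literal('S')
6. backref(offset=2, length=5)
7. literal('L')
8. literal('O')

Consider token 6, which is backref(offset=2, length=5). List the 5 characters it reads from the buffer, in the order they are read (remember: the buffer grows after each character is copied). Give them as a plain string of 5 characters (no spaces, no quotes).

Answer: USUSU

Derivation:
Token 1: literal('A'). Output: "A"
Token 2: literal('I'). Output: "AI"
Token 3: literal('U'). Output: "AIU"
Token 4: backref(off=1, len=1). Copied 'U' from pos 2. Output: "AIUU"
Token 5: literal('S'). Output: "AIUUS"
Token 6: backref(off=2, len=5). Buffer before: "AIUUS" (len 5)
  byte 1: read out[3]='U', append. Buffer now: "AIUUSU"
  byte 2: read out[4]='S', append. Buffer now: "AIUUSUS"
  byte 3: read out[5]='U', append. Buffer now: "AIUUSUSU"
  byte 4: read out[6]='S', append. Buffer now: "AIUUSUSUS"
  byte 5: read out[7]='U', append. Buffer now: "AIUUSUSUSU"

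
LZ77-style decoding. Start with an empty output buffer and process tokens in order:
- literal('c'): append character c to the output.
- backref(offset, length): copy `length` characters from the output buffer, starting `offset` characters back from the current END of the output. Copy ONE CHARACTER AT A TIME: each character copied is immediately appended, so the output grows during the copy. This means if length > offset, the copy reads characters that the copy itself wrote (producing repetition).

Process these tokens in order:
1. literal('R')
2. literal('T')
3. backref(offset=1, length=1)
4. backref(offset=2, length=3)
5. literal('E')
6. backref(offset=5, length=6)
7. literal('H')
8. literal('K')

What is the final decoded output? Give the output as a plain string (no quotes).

Answer: RTTTTTETTTTETHK

Derivation:
Token 1: literal('R'). Output: "R"
Token 2: literal('T'). Output: "RT"
Token 3: backref(off=1, len=1). Copied 'T' from pos 1. Output: "RTT"
Token 4: backref(off=2, len=3) (overlapping!). Copied 'TTT' from pos 1. Output: "RTTTTT"
Token 5: literal('E'). Output: "RTTTTTE"
Token 6: backref(off=5, len=6) (overlapping!). Copied 'TTTTET' from pos 2. Output: "RTTTTTETTTTET"
Token 7: literal('H'). Output: "RTTTTTETTTTETH"
Token 8: literal('K'). Output: "RTTTTTETTTTETHK"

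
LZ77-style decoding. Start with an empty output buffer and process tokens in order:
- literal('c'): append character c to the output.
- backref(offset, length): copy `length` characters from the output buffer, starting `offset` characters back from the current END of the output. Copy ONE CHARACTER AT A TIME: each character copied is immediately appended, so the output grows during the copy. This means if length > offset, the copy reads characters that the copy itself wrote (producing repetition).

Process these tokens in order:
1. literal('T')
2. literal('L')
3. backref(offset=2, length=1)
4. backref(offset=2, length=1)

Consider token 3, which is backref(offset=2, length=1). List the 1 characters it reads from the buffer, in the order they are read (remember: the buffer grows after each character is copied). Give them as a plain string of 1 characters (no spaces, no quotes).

Answer: T

Derivation:
Token 1: literal('T'). Output: "T"
Token 2: literal('L'). Output: "TL"
Token 3: backref(off=2, len=1). Buffer before: "TL" (len 2)
  byte 1: read out[0]='T', append. Buffer now: "TLT"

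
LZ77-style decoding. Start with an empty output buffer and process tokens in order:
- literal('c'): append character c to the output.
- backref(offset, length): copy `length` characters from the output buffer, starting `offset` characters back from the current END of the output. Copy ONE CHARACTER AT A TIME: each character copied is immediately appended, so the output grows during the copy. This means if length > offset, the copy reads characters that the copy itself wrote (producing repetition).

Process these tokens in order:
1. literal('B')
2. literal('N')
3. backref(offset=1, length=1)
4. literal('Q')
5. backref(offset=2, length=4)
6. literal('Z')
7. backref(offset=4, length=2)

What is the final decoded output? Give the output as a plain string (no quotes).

Token 1: literal('B'). Output: "B"
Token 2: literal('N'). Output: "BN"
Token 3: backref(off=1, len=1). Copied 'N' from pos 1. Output: "BNN"
Token 4: literal('Q'). Output: "BNNQ"
Token 5: backref(off=2, len=4) (overlapping!). Copied 'NQNQ' from pos 2. Output: "BNNQNQNQ"
Token 6: literal('Z'). Output: "BNNQNQNQZ"
Token 7: backref(off=4, len=2). Copied 'QN' from pos 5. Output: "BNNQNQNQZQN"

Answer: BNNQNQNQZQN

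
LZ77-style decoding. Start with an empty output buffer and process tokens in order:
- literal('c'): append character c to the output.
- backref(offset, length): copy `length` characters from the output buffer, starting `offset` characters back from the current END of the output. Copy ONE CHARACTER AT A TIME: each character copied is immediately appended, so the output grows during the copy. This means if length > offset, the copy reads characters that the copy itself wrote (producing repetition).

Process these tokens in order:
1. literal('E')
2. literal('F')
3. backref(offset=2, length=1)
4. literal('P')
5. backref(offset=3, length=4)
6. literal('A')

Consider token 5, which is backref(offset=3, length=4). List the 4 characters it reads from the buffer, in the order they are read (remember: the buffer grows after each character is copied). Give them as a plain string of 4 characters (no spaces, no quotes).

Answer: FEPF

Derivation:
Token 1: literal('E'). Output: "E"
Token 2: literal('F'). Output: "EF"
Token 3: backref(off=2, len=1). Copied 'E' from pos 0. Output: "EFE"
Token 4: literal('P'). Output: "EFEP"
Token 5: backref(off=3, len=4). Buffer before: "EFEP" (len 4)
  byte 1: read out[1]='F', append. Buffer now: "EFEPF"
  byte 2: read out[2]='E', append. Buffer now: "EFEPFE"
  byte 3: read out[3]='P', append. Buffer now: "EFEPFEP"
  byte 4: read out[4]='F', append. Buffer now: "EFEPFEPF"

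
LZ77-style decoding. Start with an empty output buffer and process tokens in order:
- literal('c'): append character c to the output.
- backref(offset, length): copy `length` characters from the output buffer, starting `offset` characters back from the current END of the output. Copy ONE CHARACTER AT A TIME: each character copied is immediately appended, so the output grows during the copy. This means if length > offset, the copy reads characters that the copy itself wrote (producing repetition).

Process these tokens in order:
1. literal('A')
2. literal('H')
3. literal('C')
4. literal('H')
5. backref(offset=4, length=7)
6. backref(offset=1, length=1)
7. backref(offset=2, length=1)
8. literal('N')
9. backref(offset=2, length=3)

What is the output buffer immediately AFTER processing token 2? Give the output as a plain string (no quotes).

Token 1: literal('A'). Output: "A"
Token 2: literal('H'). Output: "AH"

Answer: AH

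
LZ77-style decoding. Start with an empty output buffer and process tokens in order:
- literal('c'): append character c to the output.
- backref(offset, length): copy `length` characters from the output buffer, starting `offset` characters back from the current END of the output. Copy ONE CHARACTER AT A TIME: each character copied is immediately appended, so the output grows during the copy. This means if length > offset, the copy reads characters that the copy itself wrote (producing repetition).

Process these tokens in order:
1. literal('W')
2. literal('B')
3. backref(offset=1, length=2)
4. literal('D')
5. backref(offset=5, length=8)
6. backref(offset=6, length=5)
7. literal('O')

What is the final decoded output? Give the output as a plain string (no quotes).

Token 1: literal('W'). Output: "W"
Token 2: literal('B'). Output: "WB"
Token 3: backref(off=1, len=2) (overlapping!). Copied 'BB' from pos 1. Output: "WBBB"
Token 4: literal('D'). Output: "WBBBD"
Token 5: backref(off=5, len=8) (overlapping!). Copied 'WBBBDWBB' from pos 0. Output: "WBBBDWBBBDWBB"
Token 6: backref(off=6, len=5). Copied 'BBDWB' from pos 7. Output: "WBBBDWBBBDWBBBBDWB"
Token 7: literal('O'). Output: "WBBBDWBBBDWBBBBDWBO"

Answer: WBBBDWBBBDWBBBBDWBO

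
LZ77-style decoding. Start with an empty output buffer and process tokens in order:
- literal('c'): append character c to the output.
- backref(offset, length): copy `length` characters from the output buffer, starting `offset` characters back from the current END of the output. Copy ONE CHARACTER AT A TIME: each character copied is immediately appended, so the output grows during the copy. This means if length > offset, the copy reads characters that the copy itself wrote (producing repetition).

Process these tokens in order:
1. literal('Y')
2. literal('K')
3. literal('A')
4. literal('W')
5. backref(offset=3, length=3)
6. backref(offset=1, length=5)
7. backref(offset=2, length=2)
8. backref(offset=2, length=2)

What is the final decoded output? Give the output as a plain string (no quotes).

Token 1: literal('Y'). Output: "Y"
Token 2: literal('K'). Output: "YK"
Token 3: literal('A'). Output: "YKA"
Token 4: literal('W'). Output: "YKAW"
Token 5: backref(off=3, len=3). Copied 'KAW' from pos 1. Output: "YKAWKAW"
Token 6: backref(off=1, len=5) (overlapping!). Copied 'WWWWW' from pos 6. Output: "YKAWKAWWWWWW"
Token 7: backref(off=2, len=2). Copied 'WW' from pos 10. Output: "YKAWKAWWWWWWWW"
Token 8: backref(off=2, len=2). Copied 'WW' from pos 12. Output: "YKAWKAWWWWWWWWWW"

Answer: YKAWKAWWWWWWWWWW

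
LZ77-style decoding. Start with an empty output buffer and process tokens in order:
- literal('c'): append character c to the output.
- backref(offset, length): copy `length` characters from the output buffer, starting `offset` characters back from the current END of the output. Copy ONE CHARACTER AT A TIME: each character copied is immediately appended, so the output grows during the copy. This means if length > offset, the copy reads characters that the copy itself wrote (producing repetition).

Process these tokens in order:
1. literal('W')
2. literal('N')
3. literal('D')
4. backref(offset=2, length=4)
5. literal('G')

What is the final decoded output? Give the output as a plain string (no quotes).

Answer: WNDNDNDG

Derivation:
Token 1: literal('W'). Output: "W"
Token 2: literal('N'). Output: "WN"
Token 3: literal('D'). Output: "WND"
Token 4: backref(off=2, len=4) (overlapping!). Copied 'NDND' from pos 1. Output: "WNDNDND"
Token 5: literal('G'). Output: "WNDNDNDG"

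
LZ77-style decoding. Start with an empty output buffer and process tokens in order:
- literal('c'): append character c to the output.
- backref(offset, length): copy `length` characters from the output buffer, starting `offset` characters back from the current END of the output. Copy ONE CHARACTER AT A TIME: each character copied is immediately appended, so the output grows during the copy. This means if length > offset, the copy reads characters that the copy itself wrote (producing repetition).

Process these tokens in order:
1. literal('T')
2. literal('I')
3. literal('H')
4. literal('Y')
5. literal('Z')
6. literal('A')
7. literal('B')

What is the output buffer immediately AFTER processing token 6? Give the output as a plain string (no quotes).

Token 1: literal('T'). Output: "T"
Token 2: literal('I'). Output: "TI"
Token 3: literal('H'). Output: "TIH"
Token 4: literal('Y'). Output: "TIHY"
Token 5: literal('Z'). Output: "TIHYZ"
Token 6: literal('A'). Output: "TIHYZA"

Answer: TIHYZA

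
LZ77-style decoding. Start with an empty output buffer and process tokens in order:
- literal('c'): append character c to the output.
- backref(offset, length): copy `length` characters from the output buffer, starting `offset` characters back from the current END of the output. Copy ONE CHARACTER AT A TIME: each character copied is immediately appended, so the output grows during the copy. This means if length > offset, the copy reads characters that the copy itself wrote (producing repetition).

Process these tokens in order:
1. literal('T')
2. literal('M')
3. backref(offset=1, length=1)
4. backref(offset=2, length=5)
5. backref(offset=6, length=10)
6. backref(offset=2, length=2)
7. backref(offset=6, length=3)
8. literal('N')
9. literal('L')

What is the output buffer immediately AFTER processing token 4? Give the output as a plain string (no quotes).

Answer: TMMMMMMM

Derivation:
Token 1: literal('T'). Output: "T"
Token 2: literal('M'). Output: "TM"
Token 3: backref(off=1, len=1). Copied 'M' from pos 1. Output: "TMM"
Token 4: backref(off=2, len=5) (overlapping!). Copied 'MMMMM' from pos 1. Output: "TMMMMMMM"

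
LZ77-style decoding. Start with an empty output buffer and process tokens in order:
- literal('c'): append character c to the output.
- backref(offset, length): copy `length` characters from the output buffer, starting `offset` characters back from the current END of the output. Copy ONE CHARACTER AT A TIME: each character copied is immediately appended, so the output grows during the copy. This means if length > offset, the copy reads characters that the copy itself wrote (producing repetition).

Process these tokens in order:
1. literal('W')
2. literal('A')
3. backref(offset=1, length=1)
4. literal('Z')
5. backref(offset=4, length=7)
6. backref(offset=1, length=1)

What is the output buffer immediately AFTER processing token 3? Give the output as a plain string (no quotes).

Answer: WAA

Derivation:
Token 1: literal('W'). Output: "W"
Token 2: literal('A'). Output: "WA"
Token 3: backref(off=1, len=1). Copied 'A' from pos 1. Output: "WAA"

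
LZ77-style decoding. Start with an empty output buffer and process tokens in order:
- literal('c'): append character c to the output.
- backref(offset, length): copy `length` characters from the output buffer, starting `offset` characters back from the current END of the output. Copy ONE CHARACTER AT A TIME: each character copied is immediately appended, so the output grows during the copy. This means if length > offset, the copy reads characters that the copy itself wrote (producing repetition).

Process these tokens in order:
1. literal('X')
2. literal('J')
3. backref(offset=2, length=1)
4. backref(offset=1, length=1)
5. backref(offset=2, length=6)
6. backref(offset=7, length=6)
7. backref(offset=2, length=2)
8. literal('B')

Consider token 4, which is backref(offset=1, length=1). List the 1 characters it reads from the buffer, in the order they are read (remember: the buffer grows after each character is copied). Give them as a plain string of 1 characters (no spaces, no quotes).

Answer: X

Derivation:
Token 1: literal('X'). Output: "X"
Token 2: literal('J'). Output: "XJ"
Token 3: backref(off=2, len=1). Copied 'X' from pos 0. Output: "XJX"
Token 4: backref(off=1, len=1). Buffer before: "XJX" (len 3)
  byte 1: read out[2]='X', append. Buffer now: "XJXX"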